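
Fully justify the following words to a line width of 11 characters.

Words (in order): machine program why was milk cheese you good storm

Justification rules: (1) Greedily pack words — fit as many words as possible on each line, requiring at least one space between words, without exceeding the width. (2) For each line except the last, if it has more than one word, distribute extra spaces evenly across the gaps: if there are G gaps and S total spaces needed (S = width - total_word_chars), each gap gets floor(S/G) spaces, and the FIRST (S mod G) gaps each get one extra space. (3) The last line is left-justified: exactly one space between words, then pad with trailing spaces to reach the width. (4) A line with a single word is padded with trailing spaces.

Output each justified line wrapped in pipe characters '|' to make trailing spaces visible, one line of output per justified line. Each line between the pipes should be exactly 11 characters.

Line 1: ['machine'] (min_width=7, slack=4)
Line 2: ['program', 'why'] (min_width=11, slack=0)
Line 3: ['was', 'milk'] (min_width=8, slack=3)
Line 4: ['cheese', 'you'] (min_width=10, slack=1)
Line 5: ['good', 'storm'] (min_width=10, slack=1)

Answer: |machine    |
|program why|
|was    milk|
|cheese  you|
|good storm |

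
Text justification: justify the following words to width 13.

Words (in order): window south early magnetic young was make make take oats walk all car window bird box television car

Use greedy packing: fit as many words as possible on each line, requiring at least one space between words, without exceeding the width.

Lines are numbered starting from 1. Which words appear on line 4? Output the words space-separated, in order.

Line 1: ['window', 'south'] (min_width=12, slack=1)
Line 2: ['early'] (min_width=5, slack=8)
Line 3: ['magnetic'] (min_width=8, slack=5)
Line 4: ['young', 'was'] (min_width=9, slack=4)
Line 5: ['make', 'make'] (min_width=9, slack=4)
Line 6: ['take', 'oats'] (min_width=9, slack=4)
Line 7: ['walk', 'all', 'car'] (min_width=12, slack=1)
Line 8: ['window', 'bird'] (min_width=11, slack=2)
Line 9: ['box'] (min_width=3, slack=10)
Line 10: ['television'] (min_width=10, slack=3)
Line 11: ['car'] (min_width=3, slack=10)

Answer: young was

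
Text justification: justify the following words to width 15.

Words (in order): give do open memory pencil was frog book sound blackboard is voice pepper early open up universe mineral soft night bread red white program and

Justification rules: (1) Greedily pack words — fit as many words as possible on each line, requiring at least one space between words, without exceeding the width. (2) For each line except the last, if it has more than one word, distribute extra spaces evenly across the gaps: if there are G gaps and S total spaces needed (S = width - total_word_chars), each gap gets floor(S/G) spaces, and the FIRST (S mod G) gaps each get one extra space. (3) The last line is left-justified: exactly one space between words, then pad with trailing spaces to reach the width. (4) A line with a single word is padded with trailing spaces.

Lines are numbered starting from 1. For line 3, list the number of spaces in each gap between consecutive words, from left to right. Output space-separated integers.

Line 1: ['give', 'do', 'open'] (min_width=12, slack=3)
Line 2: ['memory', 'pencil'] (min_width=13, slack=2)
Line 3: ['was', 'frog', 'book'] (min_width=13, slack=2)
Line 4: ['sound'] (min_width=5, slack=10)
Line 5: ['blackboard', 'is'] (min_width=13, slack=2)
Line 6: ['voice', 'pepper'] (min_width=12, slack=3)
Line 7: ['early', 'open', 'up'] (min_width=13, slack=2)
Line 8: ['universe'] (min_width=8, slack=7)
Line 9: ['mineral', 'soft'] (min_width=12, slack=3)
Line 10: ['night', 'bread', 'red'] (min_width=15, slack=0)
Line 11: ['white', 'program'] (min_width=13, slack=2)
Line 12: ['and'] (min_width=3, slack=12)

Answer: 2 2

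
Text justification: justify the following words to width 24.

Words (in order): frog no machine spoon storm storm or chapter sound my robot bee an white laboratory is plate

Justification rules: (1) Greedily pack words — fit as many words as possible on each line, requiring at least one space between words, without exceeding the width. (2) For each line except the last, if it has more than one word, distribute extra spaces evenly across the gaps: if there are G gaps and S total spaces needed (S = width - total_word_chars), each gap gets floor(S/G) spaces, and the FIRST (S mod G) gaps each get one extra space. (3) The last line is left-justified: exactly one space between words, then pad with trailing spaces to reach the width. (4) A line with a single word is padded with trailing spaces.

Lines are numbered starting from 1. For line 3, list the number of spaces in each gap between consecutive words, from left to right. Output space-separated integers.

Answer: 2 2 2 1

Derivation:
Line 1: ['frog', 'no', 'machine', 'spoon'] (min_width=21, slack=3)
Line 2: ['storm', 'storm', 'or', 'chapter'] (min_width=22, slack=2)
Line 3: ['sound', 'my', 'robot', 'bee', 'an'] (min_width=21, slack=3)
Line 4: ['white', 'laboratory', 'is'] (min_width=19, slack=5)
Line 5: ['plate'] (min_width=5, slack=19)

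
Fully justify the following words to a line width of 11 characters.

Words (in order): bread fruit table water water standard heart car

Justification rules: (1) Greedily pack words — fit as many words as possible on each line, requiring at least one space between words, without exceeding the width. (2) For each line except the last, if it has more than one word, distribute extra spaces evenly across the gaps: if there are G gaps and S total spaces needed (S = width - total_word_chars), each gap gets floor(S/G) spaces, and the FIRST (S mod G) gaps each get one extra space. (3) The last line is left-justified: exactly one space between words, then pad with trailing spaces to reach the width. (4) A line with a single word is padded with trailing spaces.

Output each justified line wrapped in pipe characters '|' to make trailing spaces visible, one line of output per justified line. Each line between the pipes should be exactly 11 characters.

Line 1: ['bread', 'fruit'] (min_width=11, slack=0)
Line 2: ['table', 'water'] (min_width=11, slack=0)
Line 3: ['water'] (min_width=5, slack=6)
Line 4: ['standard'] (min_width=8, slack=3)
Line 5: ['heart', 'car'] (min_width=9, slack=2)

Answer: |bread fruit|
|table water|
|water      |
|standard   |
|heart car  |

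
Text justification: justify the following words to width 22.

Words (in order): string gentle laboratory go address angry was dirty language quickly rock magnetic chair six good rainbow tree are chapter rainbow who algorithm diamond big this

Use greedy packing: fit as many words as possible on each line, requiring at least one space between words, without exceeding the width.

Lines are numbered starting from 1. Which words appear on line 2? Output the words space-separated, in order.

Answer: laboratory go address

Derivation:
Line 1: ['string', 'gentle'] (min_width=13, slack=9)
Line 2: ['laboratory', 'go', 'address'] (min_width=21, slack=1)
Line 3: ['angry', 'was', 'dirty'] (min_width=15, slack=7)
Line 4: ['language', 'quickly', 'rock'] (min_width=21, slack=1)
Line 5: ['magnetic', 'chair', 'six'] (min_width=18, slack=4)
Line 6: ['good', 'rainbow', 'tree', 'are'] (min_width=21, slack=1)
Line 7: ['chapter', 'rainbow', 'who'] (min_width=19, slack=3)
Line 8: ['algorithm', 'diamond', 'big'] (min_width=21, slack=1)
Line 9: ['this'] (min_width=4, slack=18)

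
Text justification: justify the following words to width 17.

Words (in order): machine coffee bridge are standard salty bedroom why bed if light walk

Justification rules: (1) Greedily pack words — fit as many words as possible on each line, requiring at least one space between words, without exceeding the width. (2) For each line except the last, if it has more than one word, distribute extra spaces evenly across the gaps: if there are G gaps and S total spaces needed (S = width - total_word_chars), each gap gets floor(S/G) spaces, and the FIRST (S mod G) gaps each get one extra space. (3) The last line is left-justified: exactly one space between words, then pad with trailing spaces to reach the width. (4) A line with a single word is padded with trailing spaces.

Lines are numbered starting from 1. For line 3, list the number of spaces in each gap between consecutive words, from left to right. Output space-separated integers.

Line 1: ['machine', 'coffee'] (min_width=14, slack=3)
Line 2: ['bridge', 'are'] (min_width=10, slack=7)
Line 3: ['standard', 'salty'] (min_width=14, slack=3)
Line 4: ['bedroom', 'why', 'bed'] (min_width=15, slack=2)
Line 5: ['if', 'light', 'walk'] (min_width=13, slack=4)

Answer: 4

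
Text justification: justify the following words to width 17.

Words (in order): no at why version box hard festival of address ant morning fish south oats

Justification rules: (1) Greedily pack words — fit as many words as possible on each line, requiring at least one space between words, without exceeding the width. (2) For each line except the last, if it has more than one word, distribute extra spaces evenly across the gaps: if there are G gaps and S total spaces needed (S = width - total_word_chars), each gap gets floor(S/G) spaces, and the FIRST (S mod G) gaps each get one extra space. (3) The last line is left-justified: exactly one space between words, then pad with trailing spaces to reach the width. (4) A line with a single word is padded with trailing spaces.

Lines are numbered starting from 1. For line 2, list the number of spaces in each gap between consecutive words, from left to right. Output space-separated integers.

Line 1: ['no', 'at', 'why', 'version'] (min_width=17, slack=0)
Line 2: ['box', 'hard', 'festival'] (min_width=17, slack=0)
Line 3: ['of', 'address', 'ant'] (min_width=14, slack=3)
Line 4: ['morning', 'fish'] (min_width=12, slack=5)
Line 5: ['south', 'oats'] (min_width=10, slack=7)

Answer: 1 1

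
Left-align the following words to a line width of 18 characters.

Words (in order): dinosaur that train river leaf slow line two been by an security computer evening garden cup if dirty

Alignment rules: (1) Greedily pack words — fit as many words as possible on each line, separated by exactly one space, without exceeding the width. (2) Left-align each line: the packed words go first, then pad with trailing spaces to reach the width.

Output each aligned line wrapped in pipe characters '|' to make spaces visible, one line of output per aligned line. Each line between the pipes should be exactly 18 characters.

Line 1: ['dinosaur', 'that'] (min_width=13, slack=5)
Line 2: ['train', 'river', 'leaf'] (min_width=16, slack=2)
Line 3: ['slow', 'line', 'two', 'been'] (min_width=18, slack=0)
Line 4: ['by', 'an', 'security'] (min_width=14, slack=4)
Line 5: ['computer', 'evening'] (min_width=16, slack=2)
Line 6: ['garden', 'cup', 'if'] (min_width=13, slack=5)
Line 7: ['dirty'] (min_width=5, slack=13)

Answer: |dinosaur that     |
|train river leaf  |
|slow line two been|
|by an security    |
|computer evening  |
|garden cup if     |
|dirty             |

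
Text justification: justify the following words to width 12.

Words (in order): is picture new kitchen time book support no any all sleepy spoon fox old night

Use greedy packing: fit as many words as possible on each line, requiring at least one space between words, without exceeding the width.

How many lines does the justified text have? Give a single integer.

Answer: 8

Derivation:
Line 1: ['is', 'picture'] (min_width=10, slack=2)
Line 2: ['new', 'kitchen'] (min_width=11, slack=1)
Line 3: ['time', 'book'] (min_width=9, slack=3)
Line 4: ['support', 'no'] (min_width=10, slack=2)
Line 5: ['any', 'all'] (min_width=7, slack=5)
Line 6: ['sleepy', 'spoon'] (min_width=12, slack=0)
Line 7: ['fox', 'old'] (min_width=7, slack=5)
Line 8: ['night'] (min_width=5, slack=7)
Total lines: 8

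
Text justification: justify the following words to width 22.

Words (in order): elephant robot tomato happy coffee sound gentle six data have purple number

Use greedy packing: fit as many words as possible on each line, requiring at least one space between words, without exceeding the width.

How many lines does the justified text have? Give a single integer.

Answer: 4

Derivation:
Line 1: ['elephant', 'robot', 'tomato'] (min_width=21, slack=1)
Line 2: ['happy', 'coffee', 'sound'] (min_width=18, slack=4)
Line 3: ['gentle', 'six', 'data', 'have'] (min_width=20, slack=2)
Line 4: ['purple', 'number'] (min_width=13, slack=9)
Total lines: 4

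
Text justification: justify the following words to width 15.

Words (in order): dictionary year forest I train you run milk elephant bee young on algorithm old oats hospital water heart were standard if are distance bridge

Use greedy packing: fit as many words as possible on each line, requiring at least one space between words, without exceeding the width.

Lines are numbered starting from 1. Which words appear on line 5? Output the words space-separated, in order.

Answer: young on

Derivation:
Line 1: ['dictionary', 'year'] (min_width=15, slack=0)
Line 2: ['forest', 'I', 'train'] (min_width=14, slack=1)
Line 3: ['you', 'run', 'milk'] (min_width=12, slack=3)
Line 4: ['elephant', 'bee'] (min_width=12, slack=3)
Line 5: ['young', 'on'] (min_width=8, slack=7)
Line 6: ['algorithm', 'old'] (min_width=13, slack=2)
Line 7: ['oats', 'hospital'] (min_width=13, slack=2)
Line 8: ['water', 'heart'] (min_width=11, slack=4)
Line 9: ['were', 'standard'] (min_width=13, slack=2)
Line 10: ['if', 'are', 'distance'] (min_width=15, slack=0)
Line 11: ['bridge'] (min_width=6, slack=9)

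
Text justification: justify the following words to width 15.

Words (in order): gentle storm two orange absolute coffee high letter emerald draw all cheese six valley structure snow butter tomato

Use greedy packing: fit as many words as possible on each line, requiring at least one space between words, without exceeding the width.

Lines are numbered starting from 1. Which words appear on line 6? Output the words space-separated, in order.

Answer: all cheese six

Derivation:
Line 1: ['gentle', 'storm'] (min_width=12, slack=3)
Line 2: ['two', 'orange'] (min_width=10, slack=5)
Line 3: ['absolute', 'coffee'] (min_width=15, slack=0)
Line 4: ['high', 'letter'] (min_width=11, slack=4)
Line 5: ['emerald', 'draw'] (min_width=12, slack=3)
Line 6: ['all', 'cheese', 'six'] (min_width=14, slack=1)
Line 7: ['valley'] (min_width=6, slack=9)
Line 8: ['structure', 'snow'] (min_width=14, slack=1)
Line 9: ['butter', 'tomato'] (min_width=13, slack=2)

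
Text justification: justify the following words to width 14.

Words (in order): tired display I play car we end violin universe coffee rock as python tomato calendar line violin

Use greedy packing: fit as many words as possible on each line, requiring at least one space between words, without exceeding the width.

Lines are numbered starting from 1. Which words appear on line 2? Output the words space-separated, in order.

Line 1: ['tired', 'display'] (min_width=13, slack=1)
Line 2: ['I', 'play', 'car', 'we'] (min_width=13, slack=1)
Line 3: ['end', 'violin'] (min_width=10, slack=4)
Line 4: ['universe'] (min_width=8, slack=6)
Line 5: ['coffee', 'rock', 'as'] (min_width=14, slack=0)
Line 6: ['python', 'tomato'] (min_width=13, slack=1)
Line 7: ['calendar', 'line'] (min_width=13, slack=1)
Line 8: ['violin'] (min_width=6, slack=8)

Answer: I play car we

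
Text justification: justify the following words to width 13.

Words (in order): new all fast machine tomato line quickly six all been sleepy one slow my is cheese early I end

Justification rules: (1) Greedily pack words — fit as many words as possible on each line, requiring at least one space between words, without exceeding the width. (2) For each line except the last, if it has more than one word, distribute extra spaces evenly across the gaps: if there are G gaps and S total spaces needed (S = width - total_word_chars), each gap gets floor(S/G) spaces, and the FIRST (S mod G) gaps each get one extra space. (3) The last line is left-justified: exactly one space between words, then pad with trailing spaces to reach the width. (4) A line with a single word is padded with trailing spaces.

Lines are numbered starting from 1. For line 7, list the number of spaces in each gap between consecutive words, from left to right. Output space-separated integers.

Line 1: ['new', 'all', 'fast'] (min_width=12, slack=1)
Line 2: ['machine'] (min_width=7, slack=6)
Line 3: ['tomato', 'line'] (min_width=11, slack=2)
Line 4: ['quickly', 'six'] (min_width=11, slack=2)
Line 5: ['all', 'been'] (min_width=8, slack=5)
Line 6: ['sleepy', 'one'] (min_width=10, slack=3)
Line 7: ['slow', 'my', 'is'] (min_width=10, slack=3)
Line 8: ['cheese', 'early'] (min_width=12, slack=1)
Line 9: ['I', 'end'] (min_width=5, slack=8)

Answer: 3 2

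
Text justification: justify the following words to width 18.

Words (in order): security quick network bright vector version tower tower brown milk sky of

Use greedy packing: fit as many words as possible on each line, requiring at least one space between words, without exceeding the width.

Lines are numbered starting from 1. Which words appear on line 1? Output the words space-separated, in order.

Line 1: ['security', 'quick'] (min_width=14, slack=4)
Line 2: ['network', 'bright'] (min_width=14, slack=4)
Line 3: ['vector', 'version'] (min_width=14, slack=4)
Line 4: ['tower', 'tower', 'brown'] (min_width=17, slack=1)
Line 5: ['milk', 'sky', 'of'] (min_width=11, slack=7)

Answer: security quick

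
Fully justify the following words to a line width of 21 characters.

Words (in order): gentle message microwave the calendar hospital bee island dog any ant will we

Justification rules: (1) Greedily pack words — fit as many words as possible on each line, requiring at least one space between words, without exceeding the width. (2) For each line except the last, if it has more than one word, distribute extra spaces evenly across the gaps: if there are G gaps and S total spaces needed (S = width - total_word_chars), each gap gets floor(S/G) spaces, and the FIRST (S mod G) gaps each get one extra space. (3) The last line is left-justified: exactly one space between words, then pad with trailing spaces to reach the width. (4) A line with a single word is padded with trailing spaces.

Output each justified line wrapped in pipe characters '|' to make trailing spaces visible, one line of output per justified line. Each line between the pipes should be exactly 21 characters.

Line 1: ['gentle', 'message'] (min_width=14, slack=7)
Line 2: ['microwave', 'the'] (min_width=13, slack=8)
Line 3: ['calendar', 'hospital', 'bee'] (min_width=21, slack=0)
Line 4: ['island', 'dog', 'any', 'ant'] (min_width=18, slack=3)
Line 5: ['will', 'we'] (min_width=7, slack=14)

Answer: |gentle        message|
|microwave         the|
|calendar hospital bee|
|island  dog  any  ant|
|will we              |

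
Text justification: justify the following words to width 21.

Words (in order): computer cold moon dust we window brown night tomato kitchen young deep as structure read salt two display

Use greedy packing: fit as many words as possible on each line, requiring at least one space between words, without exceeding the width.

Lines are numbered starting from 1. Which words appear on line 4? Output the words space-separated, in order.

Answer: young deep as

Derivation:
Line 1: ['computer', 'cold', 'moon'] (min_width=18, slack=3)
Line 2: ['dust', 'we', 'window', 'brown'] (min_width=20, slack=1)
Line 3: ['night', 'tomato', 'kitchen'] (min_width=20, slack=1)
Line 4: ['young', 'deep', 'as'] (min_width=13, slack=8)
Line 5: ['structure', 'read', 'salt'] (min_width=19, slack=2)
Line 6: ['two', 'display'] (min_width=11, slack=10)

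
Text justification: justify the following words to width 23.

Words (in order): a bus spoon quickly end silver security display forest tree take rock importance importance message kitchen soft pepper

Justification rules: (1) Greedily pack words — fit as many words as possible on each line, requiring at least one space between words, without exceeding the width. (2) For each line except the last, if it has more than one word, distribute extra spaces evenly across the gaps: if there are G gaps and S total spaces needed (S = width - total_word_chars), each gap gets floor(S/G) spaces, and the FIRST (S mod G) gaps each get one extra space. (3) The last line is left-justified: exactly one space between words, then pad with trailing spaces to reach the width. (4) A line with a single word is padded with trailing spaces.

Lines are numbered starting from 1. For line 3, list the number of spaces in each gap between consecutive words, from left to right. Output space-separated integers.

Answer: 2 2 1

Derivation:
Line 1: ['a', 'bus', 'spoon', 'quickly', 'end'] (min_width=23, slack=0)
Line 2: ['silver', 'security', 'display'] (min_width=23, slack=0)
Line 3: ['forest', 'tree', 'take', 'rock'] (min_width=21, slack=2)
Line 4: ['importance', 'importance'] (min_width=21, slack=2)
Line 5: ['message', 'kitchen', 'soft'] (min_width=20, slack=3)
Line 6: ['pepper'] (min_width=6, slack=17)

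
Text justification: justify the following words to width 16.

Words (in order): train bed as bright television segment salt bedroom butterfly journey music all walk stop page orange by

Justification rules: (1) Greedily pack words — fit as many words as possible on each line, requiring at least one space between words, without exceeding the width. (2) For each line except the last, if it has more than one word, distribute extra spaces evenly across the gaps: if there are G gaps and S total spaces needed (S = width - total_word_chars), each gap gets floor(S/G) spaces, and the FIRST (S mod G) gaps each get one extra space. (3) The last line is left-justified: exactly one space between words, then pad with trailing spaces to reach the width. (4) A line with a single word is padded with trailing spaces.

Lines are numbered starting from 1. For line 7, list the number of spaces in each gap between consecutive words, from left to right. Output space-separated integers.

Answer: 4

Derivation:
Line 1: ['train', 'bed', 'as'] (min_width=12, slack=4)
Line 2: ['bright'] (min_width=6, slack=10)
Line 3: ['television'] (min_width=10, slack=6)
Line 4: ['segment', 'salt'] (min_width=12, slack=4)
Line 5: ['bedroom'] (min_width=7, slack=9)
Line 6: ['butterfly'] (min_width=9, slack=7)
Line 7: ['journey', 'music'] (min_width=13, slack=3)
Line 8: ['all', 'walk', 'stop'] (min_width=13, slack=3)
Line 9: ['page', 'orange', 'by'] (min_width=14, slack=2)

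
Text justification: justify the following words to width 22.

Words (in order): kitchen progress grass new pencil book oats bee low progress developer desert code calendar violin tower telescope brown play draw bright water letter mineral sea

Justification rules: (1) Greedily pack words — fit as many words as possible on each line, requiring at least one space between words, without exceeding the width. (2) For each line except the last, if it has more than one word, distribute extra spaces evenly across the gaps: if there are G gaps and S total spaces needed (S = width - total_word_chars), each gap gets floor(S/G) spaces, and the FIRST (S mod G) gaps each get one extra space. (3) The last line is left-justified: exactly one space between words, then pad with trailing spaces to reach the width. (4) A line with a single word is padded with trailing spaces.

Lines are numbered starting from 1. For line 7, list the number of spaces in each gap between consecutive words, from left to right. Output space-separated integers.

Answer: 4 3

Derivation:
Line 1: ['kitchen', 'progress', 'grass'] (min_width=22, slack=0)
Line 2: ['new', 'pencil', 'book', 'oats'] (min_width=20, slack=2)
Line 3: ['bee', 'low', 'progress'] (min_width=16, slack=6)
Line 4: ['developer', 'desert', 'code'] (min_width=21, slack=1)
Line 5: ['calendar', 'violin', 'tower'] (min_width=21, slack=1)
Line 6: ['telescope', 'brown', 'play'] (min_width=20, slack=2)
Line 7: ['draw', 'bright', 'water'] (min_width=17, slack=5)
Line 8: ['letter', 'mineral', 'sea'] (min_width=18, slack=4)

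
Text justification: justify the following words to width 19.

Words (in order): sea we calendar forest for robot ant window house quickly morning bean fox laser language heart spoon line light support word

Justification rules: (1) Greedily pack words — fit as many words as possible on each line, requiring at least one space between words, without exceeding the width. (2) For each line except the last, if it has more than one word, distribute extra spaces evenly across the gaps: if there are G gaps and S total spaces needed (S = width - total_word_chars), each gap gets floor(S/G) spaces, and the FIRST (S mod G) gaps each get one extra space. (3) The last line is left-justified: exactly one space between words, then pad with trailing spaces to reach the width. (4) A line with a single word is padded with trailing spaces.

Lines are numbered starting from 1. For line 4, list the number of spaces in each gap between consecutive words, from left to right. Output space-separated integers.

Line 1: ['sea', 'we', 'calendar'] (min_width=15, slack=4)
Line 2: ['forest', 'for', 'robot'] (min_width=16, slack=3)
Line 3: ['ant', 'window', 'house'] (min_width=16, slack=3)
Line 4: ['quickly', 'morning'] (min_width=15, slack=4)
Line 5: ['bean', 'fox', 'laser'] (min_width=14, slack=5)
Line 6: ['language', 'heart'] (min_width=14, slack=5)
Line 7: ['spoon', 'line', 'light'] (min_width=16, slack=3)
Line 8: ['support', 'word'] (min_width=12, slack=7)

Answer: 5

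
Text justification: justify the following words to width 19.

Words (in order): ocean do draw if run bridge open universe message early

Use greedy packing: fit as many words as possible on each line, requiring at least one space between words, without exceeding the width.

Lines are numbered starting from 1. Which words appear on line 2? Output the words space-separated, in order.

Answer: run bridge open

Derivation:
Line 1: ['ocean', 'do', 'draw', 'if'] (min_width=16, slack=3)
Line 2: ['run', 'bridge', 'open'] (min_width=15, slack=4)
Line 3: ['universe', 'message'] (min_width=16, slack=3)
Line 4: ['early'] (min_width=5, slack=14)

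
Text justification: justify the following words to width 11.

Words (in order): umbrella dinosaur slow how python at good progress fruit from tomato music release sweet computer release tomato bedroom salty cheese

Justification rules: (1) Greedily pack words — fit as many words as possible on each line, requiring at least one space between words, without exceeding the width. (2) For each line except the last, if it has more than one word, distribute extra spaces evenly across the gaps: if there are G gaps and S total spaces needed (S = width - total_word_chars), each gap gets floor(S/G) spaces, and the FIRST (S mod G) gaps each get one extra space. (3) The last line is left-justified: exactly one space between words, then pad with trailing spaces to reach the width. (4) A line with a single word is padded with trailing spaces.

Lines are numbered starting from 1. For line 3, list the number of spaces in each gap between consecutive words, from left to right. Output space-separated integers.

Line 1: ['umbrella'] (min_width=8, slack=3)
Line 2: ['dinosaur'] (min_width=8, slack=3)
Line 3: ['slow', 'how'] (min_width=8, slack=3)
Line 4: ['python', 'at'] (min_width=9, slack=2)
Line 5: ['good'] (min_width=4, slack=7)
Line 6: ['progress'] (min_width=8, slack=3)
Line 7: ['fruit', 'from'] (min_width=10, slack=1)
Line 8: ['tomato'] (min_width=6, slack=5)
Line 9: ['music'] (min_width=5, slack=6)
Line 10: ['release'] (min_width=7, slack=4)
Line 11: ['sweet'] (min_width=5, slack=6)
Line 12: ['computer'] (min_width=8, slack=3)
Line 13: ['release'] (min_width=7, slack=4)
Line 14: ['tomato'] (min_width=6, slack=5)
Line 15: ['bedroom'] (min_width=7, slack=4)
Line 16: ['salty'] (min_width=5, slack=6)
Line 17: ['cheese'] (min_width=6, slack=5)

Answer: 4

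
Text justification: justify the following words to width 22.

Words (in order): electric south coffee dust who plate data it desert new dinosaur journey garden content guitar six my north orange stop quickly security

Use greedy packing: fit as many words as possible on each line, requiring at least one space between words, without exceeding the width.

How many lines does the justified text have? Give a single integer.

Answer: 7

Derivation:
Line 1: ['electric', 'south', 'coffee'] (min_width=21, slack=1)
Line 2: ['dust', 'who', 'plate', 'data', 'it'] (min_width=22, slack=0)
Line 3: ['desert', 'new', 'dinosaur'] (min_width=19, slack=3)
Line 4: ['journey', 'garden', 'content'] (min_width=22, slack=0)
Line 5: ['guitar', 'six', 'my', 'north'] (min_width=19, slack=3)
Line 6: ['orange', 'stop', 'quickly'] (min_width=19, slack=3)
Line 7: ['security'] (min_width=8, slack=14)
Total lines: 7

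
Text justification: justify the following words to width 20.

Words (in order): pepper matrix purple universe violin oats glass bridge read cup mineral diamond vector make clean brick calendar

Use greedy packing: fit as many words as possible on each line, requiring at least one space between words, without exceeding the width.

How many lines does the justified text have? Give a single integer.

Line 1: ['pepper', 'matrix', 'purple'] (min_width=20, slack=0)
Line 2: ['universe', 'violin', 'oats'] (min_width=20, slack=0)
Line 3: ['glass', 'bridge', 'read'] (min_width=17, slack=3)
Line 4: ['cup', 'mineral', 'diamond'] (min_width=19, slack=1)
Line 5: ['vector', 'make', 'clean'] (min_width=17, slack=3)
Line 6: ['brick', 'calendar'] (min_width=14, slack=6)
Total lines: 6

Answer: 6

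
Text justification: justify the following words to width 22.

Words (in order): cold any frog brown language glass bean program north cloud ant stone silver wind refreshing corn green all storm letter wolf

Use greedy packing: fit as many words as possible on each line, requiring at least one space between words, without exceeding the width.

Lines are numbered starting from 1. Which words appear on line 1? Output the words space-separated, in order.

Line 1: ['cold', 'any', 'frog', 'brown'] (min_width=19, slack=3)
Line 2: ['language', 'glass', 'bean'] (min_width=19, slack=3)
Line 3: ['program', 'north', 'cloud'] (min_width=19, slack=3)
Line 4: ['ant', 'stone', 'silver', 'wind'] (min_width=21, slack=1)
Line 5: ['refreshing', 'corn', 'green'] (min_width=21, slack=1)
Line 6: ['all', 'storm', 'letter', 'wolf'] (min_width=21, slack=1)

Answer: cold any frog brown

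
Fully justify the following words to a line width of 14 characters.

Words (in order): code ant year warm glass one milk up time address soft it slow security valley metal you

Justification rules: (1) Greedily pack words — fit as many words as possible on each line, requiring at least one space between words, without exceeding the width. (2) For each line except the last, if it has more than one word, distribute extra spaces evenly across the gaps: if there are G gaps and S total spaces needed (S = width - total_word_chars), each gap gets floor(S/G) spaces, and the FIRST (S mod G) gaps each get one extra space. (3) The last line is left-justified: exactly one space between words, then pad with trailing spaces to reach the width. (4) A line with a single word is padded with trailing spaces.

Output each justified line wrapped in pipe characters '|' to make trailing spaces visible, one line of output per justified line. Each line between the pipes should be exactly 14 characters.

Answer: |code  ant year|
|warm glass one|
|milk  up  time|
|address   soft|
|it        slow|
|security      |
|valley   metal|
|you           |

Derivation:
Line 1: ['code', 'ant', 'year'] (min_width=13, slack=1)
Line 2: ['warm', 'glass', 'one'] (min_width=14, slack=0)
Line 3: ['milk', 'up', 'time'] (min_width=12, slack=2)
Line 4: ['address', 'soft'] (min_width=12, slack=2)
Line 5: ['it', 'slow'] (min_width=7, slack=7)
Line 6: ['security'] (min_width=8, slack=6)
Line 7: ['valley', 'metal'] (min_width=12, slack=2)
Line 8: ['you'] (min_width=3, slack=11)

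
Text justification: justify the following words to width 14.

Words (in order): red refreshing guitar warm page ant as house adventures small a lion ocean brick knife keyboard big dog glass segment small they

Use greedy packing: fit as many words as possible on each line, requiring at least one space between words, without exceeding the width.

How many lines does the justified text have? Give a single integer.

Answer: 11

Derivation:
Line 1: ['red', 'refreshing'] (min_width=14, slack=0)
Line 2: ['guitar', 'warm'] (min_width=11, slack=3)
Line 3: ['page', 'ant', 'as'] (min_width=11, slack=3)
Line 4: ['house'] (min_width=5, slack=9)
Line 5: ['adventures'] (min_width=10, slack=4)
Line 6: ['small', 'a', 'lion'] (min_width=12, slack=2)
Line 7: ['ocean', 'brick'] (min_width=11, slack=3)
Line 8: ['knife', 'keyboard'] (min_width=14, slack=0)
Line 9: ['big', 'dog', 'glass'] (min_width=13, slack=1)
Line 10: ['segment', 'small'] (min_width=13, slack=1)
Line 11: ['they'] (min_width=4, slack=10)
Total lines: 11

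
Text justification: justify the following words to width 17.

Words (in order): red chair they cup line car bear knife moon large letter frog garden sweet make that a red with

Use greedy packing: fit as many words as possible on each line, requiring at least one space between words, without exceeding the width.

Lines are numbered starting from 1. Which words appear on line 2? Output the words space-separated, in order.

Line 1: ['red', 'chair', 'they'] (min_width=14, slack=3)
Line 2: ['cup', 'line', 'car', 'bear'] (min_width=17, slack=0)
Line 3: ['knife', 'moon', 'large'] (min_width=16, slack=1)
Line 4: ['letter', 'frog'] (min_width=11, slack=6)
Line 5: ['garden', 'sweet', 'make'] (min_width=17, slack=0)
Line 6: ['that', 'a', 'red', 'with'] (min_width=15, slack=2)

Answer: cup line car bear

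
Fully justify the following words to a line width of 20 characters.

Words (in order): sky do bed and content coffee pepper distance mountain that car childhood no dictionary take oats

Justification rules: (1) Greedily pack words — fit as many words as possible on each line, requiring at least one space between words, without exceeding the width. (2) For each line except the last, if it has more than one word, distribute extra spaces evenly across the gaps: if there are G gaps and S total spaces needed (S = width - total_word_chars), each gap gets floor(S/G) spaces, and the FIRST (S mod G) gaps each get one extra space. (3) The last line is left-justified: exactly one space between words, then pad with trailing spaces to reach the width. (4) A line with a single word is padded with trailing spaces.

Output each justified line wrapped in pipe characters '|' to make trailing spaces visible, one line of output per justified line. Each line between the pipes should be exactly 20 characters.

Answer: |sky   do   bed   and|
|content       coffee|
|pepper      distance|
|mountain   that  car|
|childhood         no|
|dictionary take oats|

Derivation:
Line 1: ['sky', 'do', 'bed', 'and'] (min_width=14, slack=6)
Line 2: ['content', 'coffee'] (min_width=14, slack=6)
Line 3: ['pepper', 'distance'] (min_width=15, slack=5)
Line 4: ['mountain', 'that', 'car'] (min_width=17, slack=3)
Line 5: ['childhood', 'no'] (min_width=12, slack=8)
Line 6: ['dictionary', 'take', 'oats'] (min_width=20, slack=0)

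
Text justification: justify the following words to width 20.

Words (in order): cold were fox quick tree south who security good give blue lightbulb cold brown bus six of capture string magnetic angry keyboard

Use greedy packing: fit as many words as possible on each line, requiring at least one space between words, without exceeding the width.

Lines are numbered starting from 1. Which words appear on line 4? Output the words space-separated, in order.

Answer: blue lightbulb cold

Derivation:
Line 1: ['cold', 'were', 'fox', 'quick'] (min_width=19, slack=1)
Line 2: ['tree', 'south', 'who'] (min_width=14, slack=6)
Line 3: ['security', 'good', 'give'] (min_width=18, slack=2)
Line 4: ['blue', 'lightbulb', 'cold'] (min_width=19, slack=1)
Line 5: ['brown', 'bus', 'six', 'of'] (min_width=16, slack=4)
Line 6: ['capture', 'string'] (min_width=14, slack=6)
Line 7: ['magnetic', 'angry'] (min_width=14, slack=6)
Line 8: ['keyboard'] (min_width=8, slack=12)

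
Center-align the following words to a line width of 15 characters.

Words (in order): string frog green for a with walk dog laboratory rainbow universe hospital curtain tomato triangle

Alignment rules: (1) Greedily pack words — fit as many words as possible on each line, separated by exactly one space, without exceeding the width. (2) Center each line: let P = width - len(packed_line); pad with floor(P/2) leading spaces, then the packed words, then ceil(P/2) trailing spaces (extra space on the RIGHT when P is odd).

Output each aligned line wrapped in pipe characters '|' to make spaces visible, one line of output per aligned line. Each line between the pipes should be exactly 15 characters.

Line 1: ['string', 'frog'] (min_width=11, slack=4)
Line 2: ['green', 'for', 'a'] (min_width=11, slack=4)
Line 3: ['with', 'walk', 'dog'] (min_width=13, slack=2)
Line 4: ['laboratory'] (min_width=10, slack=5)
Line 5: ['rainbow'] (min_width=7, slack=8)
Line 6: ['universe'] (min_width=8, slack=7)
Line 7: ['hospital'] (min_width=8, slack=7)
Line 8: ['curtain', 'tomato'] (min_width=14, slack=1)
Line 9: ['triangle'] (min_width=8, slack=7)

Answer: |  string frog  |
|  green for a  |
| with walk dog |
|  laboratory   |
|    rainbow    |
|   universe    |
|   hospital    |
|curtain tomato |
|   triangle    |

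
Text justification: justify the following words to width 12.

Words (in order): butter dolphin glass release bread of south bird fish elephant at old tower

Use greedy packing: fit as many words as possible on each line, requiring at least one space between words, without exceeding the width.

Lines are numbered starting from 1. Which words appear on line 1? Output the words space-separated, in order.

Answer: butter

Derivation:
Line 1: ['butter'] (min_width=6, slack=6)
Line 2: ['dolphin'] (min_width=7, slack=5)
Line 3: ['glass'] (min_width=5, slack=7)
Line 4: ['release'] (min_width=7, slack=5)
Line 5: ['bread', 'of'] (min_width=8, slack=4)
Line 6: ['south', 'bird'] (min_width=10, slack=2)
Line 7: ['fish'] (min_width=4, slack=8)
Line 8: ['elephant', 'at'] (min_width=11, slack=1)
Line 9: ['old', 'tower'] (min_width=9, slack=3)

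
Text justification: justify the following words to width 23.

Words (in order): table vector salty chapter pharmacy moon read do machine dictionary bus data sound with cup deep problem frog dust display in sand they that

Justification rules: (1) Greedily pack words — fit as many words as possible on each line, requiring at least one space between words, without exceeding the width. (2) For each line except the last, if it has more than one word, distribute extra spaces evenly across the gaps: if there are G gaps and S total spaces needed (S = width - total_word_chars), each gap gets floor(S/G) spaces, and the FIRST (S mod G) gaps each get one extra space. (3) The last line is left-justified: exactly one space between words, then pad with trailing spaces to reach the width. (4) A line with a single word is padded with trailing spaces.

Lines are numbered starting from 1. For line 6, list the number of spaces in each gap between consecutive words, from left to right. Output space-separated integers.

Line 1: ['table', 'vector', 'salty'] (min_width=18, slack=5)
Line 2: ['chapter', 'pharmacy', 'moon'] (min_width=21, slack=2)
Line 3: ['read', 'do', 'machine'] (min_width=15, slack=8)
Line 4: ['dictionary', 'bus', 'data'] (min_width=19, slack=4)
Line 5: ['sound', 'with', 'cup', 'deep'] (min_width=19, slack=4)
Line 6: ['problem', 'frog', 'dust'] (min_width=17, slack=6)
Line 7: ['display', 'in', 'sand', 'they'] (min_width=20, slack=3)
Line 8: ['that'] (min_width=4, slack=19)

Answer: 4 4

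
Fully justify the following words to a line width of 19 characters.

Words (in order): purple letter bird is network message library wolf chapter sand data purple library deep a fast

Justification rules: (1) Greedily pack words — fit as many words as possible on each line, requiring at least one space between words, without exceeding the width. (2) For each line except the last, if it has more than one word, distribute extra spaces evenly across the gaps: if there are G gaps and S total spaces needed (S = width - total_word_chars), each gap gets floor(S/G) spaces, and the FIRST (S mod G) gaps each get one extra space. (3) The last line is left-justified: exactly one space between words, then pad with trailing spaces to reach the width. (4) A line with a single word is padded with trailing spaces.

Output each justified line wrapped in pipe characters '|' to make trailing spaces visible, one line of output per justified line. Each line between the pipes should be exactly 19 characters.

Line 1: ['purple', 'letter', 'bird'] (min_width=18, slack=1)
Line 2: ['is', 'network', 'message'] (min_width=18, slack=1)
Line 3: ['library', 'wolf'] (min_width=12, slack=7)
Line 4: ['chapter', 'sand', 'data'] (min_width=17, slack=2)
Line 5: ['purple', 'library', 'deep'] (min_width=19, slack=0)
Line 6: ['a', 'fast'] (min_width=6, slack=13)

Answer: |purple  letter bird|
|is  network message|
|library        wolf|
|chapter  sand  data|
|purple library deep|
|a fast             |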